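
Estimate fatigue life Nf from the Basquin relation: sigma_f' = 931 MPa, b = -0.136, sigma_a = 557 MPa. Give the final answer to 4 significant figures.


sigma_a = sigma_f' * (2*Nf)^b
2*Nf = (sigma_a / sigma_f')^(1/b)
2*Nf = (557 / 931)^(1/-0.136)
2*Nf = 43.6919
Nf = 21.85 cycles


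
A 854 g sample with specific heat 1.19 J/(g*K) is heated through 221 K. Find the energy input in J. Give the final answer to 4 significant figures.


Q = m * cp * dT
Q = 854 * 1.19 * 221
Q = 224600 J


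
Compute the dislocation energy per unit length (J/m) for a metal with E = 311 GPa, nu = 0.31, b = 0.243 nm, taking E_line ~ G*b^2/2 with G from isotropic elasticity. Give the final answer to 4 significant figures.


Step 1: G = E / (2*(1+nu))
G = 311 / (2*(1+0.31)) = 118.702 GPa = 1.18702e+11 Pa
Step 2: E_line = G*b^2/2
b = 0.243 nm = 2.43e-10 m
E_line = 0.5 * 1.18702e+11 * (2.43e-10)^2 = 3.505e-09 J/m


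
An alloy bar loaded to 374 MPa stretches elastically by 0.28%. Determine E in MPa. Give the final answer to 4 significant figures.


E = sigma / epsilon
epsilon = 0.28% = 2.8e-03
E = 374 / 2.8e-03
E = 133600 MPa


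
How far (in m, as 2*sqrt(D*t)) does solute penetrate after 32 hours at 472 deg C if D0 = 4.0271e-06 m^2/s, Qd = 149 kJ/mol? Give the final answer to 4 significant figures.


Step 1: D = D0 * exp(-Qd/(R*T))
T = 745.15 K
D = 4.0271e-06 * exp(-149e3 / (8.314 * 745.15)) = 1.44474e-16 m^2/s
Step 2: L = 2*sqrt(D*t)
t = 32 h = 115200 s
L = 2*sqrt(1.44474e-16 * 115200) = 8.159e-06 m


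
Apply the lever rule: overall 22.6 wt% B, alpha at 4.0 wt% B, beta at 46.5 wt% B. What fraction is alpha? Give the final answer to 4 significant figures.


f_alpha = (C_beta - C0) / (C_beta - C_alpha)
f_alpha = (46.5 - 22.6) / (46.5 - 4.0)
f_alpha = 0.5624


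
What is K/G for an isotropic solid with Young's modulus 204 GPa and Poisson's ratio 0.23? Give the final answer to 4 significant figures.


G = E / (2*(1+nu))
G = 204 / (2*(1+0.23)) = 82.9268 GPa
K = E / (3*(1-2*nu))
K = 204 / (3*(1-2*0.23)) = 125.926 GPa
K/G = 125.926 / 82.9268 = 1.519


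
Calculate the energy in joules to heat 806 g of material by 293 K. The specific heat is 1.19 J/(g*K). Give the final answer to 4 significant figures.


Q = m * cp * dT
Q = 806 * 1.19 * 293
Q = 281000 J


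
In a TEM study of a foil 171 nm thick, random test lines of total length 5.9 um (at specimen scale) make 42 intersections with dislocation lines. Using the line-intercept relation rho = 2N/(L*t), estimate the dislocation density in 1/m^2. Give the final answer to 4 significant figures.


rho = 2N / (L * t)
L = 5.9 um = 5.9e-06 m, t = 171 nm = 1.71e-07 m
rho = 2 * 42 / (5.9e-06 * 1.71e-07)
rho = 8.326e+13 1/m^2


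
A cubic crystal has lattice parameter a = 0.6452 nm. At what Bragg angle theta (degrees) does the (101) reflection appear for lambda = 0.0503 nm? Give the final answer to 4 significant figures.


d = a / sqrt(h^2+k^2+l^2)
d = 0.6452 / sqrt(2) = 0.456225 nm
lambda = 2*d*sin(theta)  =>  sin(theta) = lambda / (2*d)
sin(theta) = 0.0503 / (2 * 0.456225) = 0.0551263
theta = 3.16 deg


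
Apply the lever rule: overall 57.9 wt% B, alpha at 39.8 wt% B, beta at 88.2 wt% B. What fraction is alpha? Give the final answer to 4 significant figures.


f_alpha = (C_beta - C0) / (C_beta - C_alpha)
f_alpha = (88.2 - 57.9) / (88.2 - 39.8)
f_alpha = 0.626


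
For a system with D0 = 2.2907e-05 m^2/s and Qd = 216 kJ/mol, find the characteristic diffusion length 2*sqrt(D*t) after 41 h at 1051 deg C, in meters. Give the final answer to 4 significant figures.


Step 1: D = D0 * exp(-Qd/(R*T))
T = 1324.15 K
D = 2.2907e-05 * exp(-216e3 / (8.314 * 1324.15)) = 6.9018e-14 m^2/s
Step 2: L = 2*sqrt(D*t)
t = 41 h = 147600 s
L = 2*sqrt(6.9018e-14 * 147600) = 2.019e-04 m


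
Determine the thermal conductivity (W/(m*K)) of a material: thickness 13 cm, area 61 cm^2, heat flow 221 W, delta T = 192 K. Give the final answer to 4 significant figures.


k = Q*L / (A*dT)
L = 0.13 m, A = 6.1e-03 m^2
k = 221 * 0.13 / (6.1e-03 * 192)
k = 24.53 W/(m*K)


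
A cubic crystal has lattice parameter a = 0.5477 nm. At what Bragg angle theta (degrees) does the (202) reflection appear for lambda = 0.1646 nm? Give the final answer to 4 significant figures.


d = a / sqrt(h^2+k^2+l^2)
d = 0.5477 / sqrt(8) = 0.193641 nm
lambda = 2*d*sin(theta)  =>  sin(theta) = lambda / (2*d)
sin(theta) = 0.1646 / (2 * 0.193641) = 0.425013
theta = 25.15 deg


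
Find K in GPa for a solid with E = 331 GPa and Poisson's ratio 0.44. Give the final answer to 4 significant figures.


K = E / (3*(1-2*nu))
K = 331 / (3*(1-2*0.44))
K = 919.4 GPa


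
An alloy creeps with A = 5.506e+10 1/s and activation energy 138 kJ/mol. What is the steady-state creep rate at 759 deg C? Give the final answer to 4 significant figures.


rate = A * exp(-Q / (R*T))
T = 759 + 273.15 = 1032.15 K
rate = 5.506e+10 * exp(-138e3 / (8.314 * 1032.15))
rate = 5711 1/s


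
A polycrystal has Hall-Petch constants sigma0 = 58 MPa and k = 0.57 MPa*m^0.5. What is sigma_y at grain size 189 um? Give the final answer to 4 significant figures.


sigma_y = sigma0 + k / sqrt(d)
d = 189 um = 1.89e-04 m
sigma_y = 58 + 0.57 / sqrt(1.89e-04)
sigma_y = 99.46 MPa


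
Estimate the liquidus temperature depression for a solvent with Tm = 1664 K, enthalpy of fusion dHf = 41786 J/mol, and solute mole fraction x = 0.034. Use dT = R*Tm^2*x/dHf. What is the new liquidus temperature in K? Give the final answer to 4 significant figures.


dT = R*Tm^2*x / dHf
dT = 8.314 * 1664^2 * 0.034 / 41786
dT = 18.7312 K
T_new = 1664 - 18.7312 = 1645 K


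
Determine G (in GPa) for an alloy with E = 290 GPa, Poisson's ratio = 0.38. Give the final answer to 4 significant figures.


G = E / (2*(1+nu))
G = 290 / (2*(1+0.38))
G = 105.1 GPa


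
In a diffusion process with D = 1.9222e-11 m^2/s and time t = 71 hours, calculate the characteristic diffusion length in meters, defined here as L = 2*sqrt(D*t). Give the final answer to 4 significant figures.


t = 71 hr = 255600 s
Diffusion length = 2*sqrt(D*t)
= 2*sqrt(1.9222e-11 * 255600)
= 4.433e-03 m


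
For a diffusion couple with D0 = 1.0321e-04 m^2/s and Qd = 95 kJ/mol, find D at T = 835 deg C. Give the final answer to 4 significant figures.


D = D0 * exp(-Qd / (R*T))
T = 1108.15 K
D = 1.0321e-04 * exp(-95e3 / (8.314 * 1108.15))
D = 3.432e-09 m^2/s


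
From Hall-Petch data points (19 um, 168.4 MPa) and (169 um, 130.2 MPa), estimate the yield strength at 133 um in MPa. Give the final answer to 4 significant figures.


sigma_y = sigma0 + k / sqrt(d)
1/sqrt(d1) = 1/sqrt(1.9e-05) = 229.416;  1/sqrt(d2) = 76.9231
k = (sigma1 - sigma2) / (1/sqrt(d1) - 1/sqrt(d2)) = (168.4 - 130.2) / (229.416 - 76.9231) = 0.250504 MPa*m^0.5
sigma0 = sigma1 - k/sqrt(d1) = 168.4 - 0.250504*229.416 = 110.93 MPa
sigma_y(d3) = 110.93 + 0.250504 / sqrt(1.33e-04) = 132.7 MPa


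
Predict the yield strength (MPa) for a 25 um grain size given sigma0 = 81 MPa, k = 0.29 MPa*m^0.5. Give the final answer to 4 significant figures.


sigma_y = sigma0 + k / sqrt(d)
d = 25 um = 2.5e-05 m
sigma_y = 81 + 0.29 / sqrt(2.5e-05)
sigma_y = 139 MPa


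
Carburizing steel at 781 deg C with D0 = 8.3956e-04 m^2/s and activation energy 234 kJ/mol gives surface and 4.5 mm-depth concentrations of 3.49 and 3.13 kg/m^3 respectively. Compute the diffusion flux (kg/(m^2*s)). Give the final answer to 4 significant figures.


Step 1: D = D0 * exp(-Qd/(R*T))
T = 781 + 273.15 = 1054.15 K
D = 8.3956e-04 * exp(-234e3 / (8.314 * 1054.15)) = 2.13107e-15 m^2/s
Step 2: J = D * (C1 - C2) / dx
J = 2.13107e-15 * (3.49 - 3.13) / 4.5e-03
J = 1.705e-13 kg/(m^2*s)


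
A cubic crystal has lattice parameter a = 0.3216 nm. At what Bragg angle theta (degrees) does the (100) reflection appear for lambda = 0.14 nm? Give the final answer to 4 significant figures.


d = a / sqrt(h^2+k^2+l^2)
d = 0.3216 / sqrt(1) = 0.3216 nm
lambda = 2*d*sin(theta)  =>  sin(theta) = lambda / (2*d)
sin(theta) = 0.14 / (2 * 0.3216) = 0.217662
theta = 12.57 deg


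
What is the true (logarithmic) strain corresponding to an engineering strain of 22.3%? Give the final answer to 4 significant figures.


epsilon_true = ln(1 + epsilon_eng)
epsilon_true = ln(1 + 0.223)
epsilon_true = 0.2013


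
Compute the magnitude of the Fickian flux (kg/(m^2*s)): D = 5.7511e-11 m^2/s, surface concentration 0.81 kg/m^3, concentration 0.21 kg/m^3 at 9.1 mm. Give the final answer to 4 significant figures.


J = -D * (dC/dx) = D * (C1 - C2) / dx
J = 5.7511e-11 * (0.81 - 0.21) / 9.1e-03
J = 3.792e-09 kg/(m^2*s)


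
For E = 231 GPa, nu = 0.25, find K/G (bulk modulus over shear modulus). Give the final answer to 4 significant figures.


G = E / (2*(1+nu))
G = 231 / (2*(1+0.25)) = 92.4 GPa
K = E / (3*(1-2*nu))
K = 231 / (3*(1-2*0.25)) = 154 GPa
K/G = 154 / 92.4 = 1.667


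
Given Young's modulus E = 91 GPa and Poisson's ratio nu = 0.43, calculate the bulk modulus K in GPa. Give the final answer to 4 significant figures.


K = E / (3*(1-2*nu))
K = 91 / (3*(1-2*0.43))
K = 216.7 GPa


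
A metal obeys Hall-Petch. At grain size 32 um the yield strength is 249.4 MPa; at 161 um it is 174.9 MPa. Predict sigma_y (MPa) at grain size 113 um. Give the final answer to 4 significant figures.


sigma_y = sigma0 + k / sqrt(d)
1/sqrt(d1) = 1/sqrt(3.2e-05) = 176.777;  1/sqrt(d2) = 78.811
k = (sigma1 - sigma2) / (1/sqrt(d1) - 1/sqrt(d2)) = (249.4 - 174.9) / (176.777 - 78.811) = 0.760471 MPa*m^0.5
sigma0 = sigma1 - k/sqrt(d1) = 249.4 - 0.760471*176.777 = 114.967 MPa
sigma_y(d3) = 114.967 + 0.760471 / sqrt(1.13e-04) = 186.5 MPa


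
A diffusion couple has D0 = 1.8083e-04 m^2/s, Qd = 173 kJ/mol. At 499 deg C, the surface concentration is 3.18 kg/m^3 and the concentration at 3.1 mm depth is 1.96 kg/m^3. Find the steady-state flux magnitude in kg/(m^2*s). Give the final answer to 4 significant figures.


Step 1: D = D0 * exp(-Qd/(R*T))
T = 499 + 273.15 = 772.15 K
D = 1.8083e-04 * exp(-173e3 / (8.314 * 772.15)) = 3.57842e-16 m^2/s
Step 2: J = D * (C1 - C2) / dx
J = 3.57842e-16 * (3.18 - 1.96) / 3.1e-03
J = 1.408e-13 kg/(m^2*s)


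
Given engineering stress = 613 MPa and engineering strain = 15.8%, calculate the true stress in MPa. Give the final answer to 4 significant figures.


sigma_true = sigma_eng * (1 + epsilon_eng)
sigma_true = 613 * (1 + 0.158)
sigma_true = 709.9 MPa


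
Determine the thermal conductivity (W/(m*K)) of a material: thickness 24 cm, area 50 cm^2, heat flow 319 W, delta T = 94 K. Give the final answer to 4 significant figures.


k = Q*L / (A*dT)
L = 0.24 m, A = 5e-03 m^2
k = 319 * 0.24 / (5e-03 * 94)
k = 162.9 W/(m*K)


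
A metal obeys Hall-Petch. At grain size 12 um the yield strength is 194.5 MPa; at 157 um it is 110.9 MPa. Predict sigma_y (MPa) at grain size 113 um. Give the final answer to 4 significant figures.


sigma_y = sigma0 + k / sqrt(d)
1/sqrt(d1) = 1/sqrt(1.2e-05) = 288.675;  1/sqrt(d2) = 79.8087
k = (sigma1 - sigma2) / (1/sqrt(d1) - 1/sqrt(d2)) = (194.5 - 110.9) / (288.675 - 79.8087) = 0.400256 MPa*m^0.5
sigma0 = sigma1 - k/sqrt(d1) = 194.5 - 0.400256*288.675 = 78.9561 MPa
sigma_y(d3) = 78.9561 + 0.400256 / sqrt(1.13e-04) = 116.6 MPa


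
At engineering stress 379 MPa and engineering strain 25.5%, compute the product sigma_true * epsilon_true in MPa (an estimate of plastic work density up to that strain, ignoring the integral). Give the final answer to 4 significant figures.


sigma_true = sigma_eng * (1 + epsilon_eng)
sigma_true = 379 * (1 + 0.255) = 475.645 MPa
epsilon_true = ln(1 + epsilon_eng)
epsilon_true = ln(1 + 0.255) = 0.227136
sigma_true * epsilon_true = 475.645 * 0.227136 = 108 MPa


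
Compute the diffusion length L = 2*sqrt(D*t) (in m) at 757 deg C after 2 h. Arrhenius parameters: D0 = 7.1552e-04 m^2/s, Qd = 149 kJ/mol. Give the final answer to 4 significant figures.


Step 1: D = D0 * exp(-Qd/(R*T))
T = 1030.15 K
D = 7.1552e-04 * exp(-149e3 / (8.314 * 1030.15)) = 1.99148e-11 m^2/s
Step 2: L = 2*sqrt(D*t)
t = 2 h = 7200 s
L = 2*sqrt(1.99148e-11 * 7200) = 7.573e-04 m


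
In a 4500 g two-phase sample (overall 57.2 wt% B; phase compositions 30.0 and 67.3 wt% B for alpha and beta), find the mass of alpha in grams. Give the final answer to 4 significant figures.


f_alpha = (C_beta - C0) / (C_beta - C_alpha)
f_alpha = (67.3 - 57.2) / (67.3 - 30.0) = 0.270777
m_alpha = f_alpha * m_total = 0.270777 * 4500 = 1218 g


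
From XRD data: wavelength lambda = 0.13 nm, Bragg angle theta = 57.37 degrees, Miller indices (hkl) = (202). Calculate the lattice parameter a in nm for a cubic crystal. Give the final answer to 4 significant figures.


d = lambda / (2*sin(theta))
d = 0.13 / (2*sin(57.37 deg))
d = 0.0771816 nm
a = d * sqrt(h^2+k^2+l^2) = 0.0771816 * sqrt(8)
a = 0.2183 nm


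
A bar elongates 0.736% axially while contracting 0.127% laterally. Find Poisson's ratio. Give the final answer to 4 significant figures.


nu = -epsilon_lat / epsilon_axial
Lateral strain is contraction (negative), so using magnitudes:
nu = 0.127 / 0.736
nu = 0.1726


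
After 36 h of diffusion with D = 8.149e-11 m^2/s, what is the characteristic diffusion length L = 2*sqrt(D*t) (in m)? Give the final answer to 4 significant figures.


t = 36 hr = 129600 s
Diffusion length = 2*sqrt(D*t)
= 2*sqrt(8.149e-11 * 129600)
= 6.5e-03 m


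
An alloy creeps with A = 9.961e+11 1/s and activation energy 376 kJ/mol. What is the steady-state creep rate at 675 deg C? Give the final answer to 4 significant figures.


rate = A * exp(-Q / (R*T))
T = 675 + 273.15 = 948.15 K
rate = 9.961e+11 * exp(-376e3 / (8.314 * 948.15))
rate = 1.92e-09 1/s


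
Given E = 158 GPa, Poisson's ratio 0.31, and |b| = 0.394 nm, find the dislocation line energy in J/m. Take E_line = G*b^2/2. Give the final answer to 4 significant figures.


Step 1: G = E / (2*(1+nu))
G = 158 / (2*(1+0.31)) = 60.3053 GPa = 6.03053e+10 Pa
Step 2: E_line = G*b^2/2
b = 0.394 nm = 3.94e-10 m
E_line = 0.5 * 6.03053e+10 * (3.94e-10)^2 = 4.681e-09 J/m


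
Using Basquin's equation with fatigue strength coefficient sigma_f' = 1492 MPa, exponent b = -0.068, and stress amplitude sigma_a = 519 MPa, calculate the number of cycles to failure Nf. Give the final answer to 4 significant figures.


sigma_a = sigma_f' * (2*Nf)^b
2*Nf = (sigma_a / sigma_f')^(1/b)
2*Nf = (519 / 1492)^(1/-0.068)
2*Nf = 5.54804e+06
Nf = 2.774e+06 cycles


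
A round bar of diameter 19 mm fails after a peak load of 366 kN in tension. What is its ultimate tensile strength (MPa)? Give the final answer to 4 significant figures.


A0 = pi*(d/2)^2 = pi*(19/2)^2 = 283.529 mm^2
UTS = F_max / A0 = 366*1000 / 283.529
UTS = 1291 MPa


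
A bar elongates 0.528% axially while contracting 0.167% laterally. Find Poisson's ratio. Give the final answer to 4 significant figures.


nu = -epsilon_lat / epsilon_axial
Lateral strain is contraction (negative), so using magnitudes:
nu = 0.167 / 0.528
nu = 0.3163


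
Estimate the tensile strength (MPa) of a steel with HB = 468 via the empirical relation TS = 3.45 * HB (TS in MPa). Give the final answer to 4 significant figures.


TS (MPa) = 3.45 * HB
TS = 3.45 * 468
TS = 1615 MPa


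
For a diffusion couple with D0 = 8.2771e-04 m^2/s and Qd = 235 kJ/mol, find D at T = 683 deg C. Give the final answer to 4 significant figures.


D = D0 * exp(-Qd / (R*T))
T = 956.15 K
D = 8.2771e-04 * exp(-235e3 / (8.314 * 956.15))
D = 1.2e-16 m^2/s


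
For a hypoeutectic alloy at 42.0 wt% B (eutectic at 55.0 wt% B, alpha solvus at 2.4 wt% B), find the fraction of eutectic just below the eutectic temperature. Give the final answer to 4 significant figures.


f_primary = (C_e - C0) / (C_e - C_alpha_max)
f_primary = (55.0 - 42.0) / (55.0 - 2.4)
f_primary = 0.247148
f_eutectic = 1 - 0.247148 = 0.7529


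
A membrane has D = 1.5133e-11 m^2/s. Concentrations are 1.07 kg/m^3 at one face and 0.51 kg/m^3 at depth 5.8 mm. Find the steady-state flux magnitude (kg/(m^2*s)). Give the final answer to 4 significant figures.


J = -D * (dC/dx) = D * (C1 - C2) / dx
J = 1.5133e-11 * (1.07 - 0.51) / 5.8e-03
J = 1.461e-09 kg/(m^2*s)


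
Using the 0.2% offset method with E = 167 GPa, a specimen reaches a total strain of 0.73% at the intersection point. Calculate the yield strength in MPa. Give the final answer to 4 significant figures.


Offset strain = 0.002
Elastic strain at yield = total_strain - offset = 7.3e-03 - 0.002 = 5.3e-03
sigma_y = E * elastic_strain = 167000 * 5.3e-03
sigma_y = 885.1 MPa


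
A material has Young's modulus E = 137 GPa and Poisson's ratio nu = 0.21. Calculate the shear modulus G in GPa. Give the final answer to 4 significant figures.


G = E / (2*(1+nu))
G = 137 / (2*(1+0.21))
G = 56.61 GPa


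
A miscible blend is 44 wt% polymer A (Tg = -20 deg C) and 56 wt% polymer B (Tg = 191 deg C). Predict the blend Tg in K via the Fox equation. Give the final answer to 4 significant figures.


1/Tg = w1/Tg1 + w2/Tg2 (in Kelvin)
Tg1 = 253.15 K, Tg2 = 464.15 K
1/Tg = 0.44/253.15 + 0.56/464.15
Tg = 339.6 K


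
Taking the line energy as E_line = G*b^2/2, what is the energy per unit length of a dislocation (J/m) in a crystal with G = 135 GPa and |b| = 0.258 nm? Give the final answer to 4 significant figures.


E = G*b^2/2
b = 0.258 nm = 2.58e-10 m
G = 135 GPa = 1.35e+11 Pa
E = 0.5 * 1.35e+11 * (2.58e-10)^2
E = 4.493e-09 J/m


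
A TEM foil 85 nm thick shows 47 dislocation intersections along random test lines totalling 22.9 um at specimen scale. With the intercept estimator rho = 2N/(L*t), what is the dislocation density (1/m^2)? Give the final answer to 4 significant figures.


rho = 2N / (L * t)
L = 22.9 um = 2.29e-05 m, t = 85 nm = 8.5e-08 m
rho = 2 * 47 / (2.29e-05 * 8.5e-08)
rho = 4.829e+13 1/m^2


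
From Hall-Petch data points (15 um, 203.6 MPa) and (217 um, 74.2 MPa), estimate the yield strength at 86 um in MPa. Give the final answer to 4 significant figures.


sigma_y = sigma0 + k / sqrt(d)
1/sqrt(d1) = 1/sqrt(1.5e-05) = 258.199;  1/sqrt(d2) = 67.8844
k = (sigma1 - sigma2) / (1/sqrt(d1) - 1/sqrt(d2)) = (203.6 - 74.2) / (258.199 - 67.8844) = 0.679927 MPa*m^0.5
sigma0 = sigma1 - k/sqrt(d1) = 203.6 - 0.679927*258.199 = 28.0435 MPa
sigma_y(d3) = 28.0435 + 0.679927 / sqrt(8.6e-05) = 101.4 MPa


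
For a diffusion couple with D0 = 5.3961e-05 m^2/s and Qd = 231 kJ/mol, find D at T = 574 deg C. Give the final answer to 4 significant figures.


D = D0 * exp(-Qd / (R*T))
T = 847.15 K
D = 5.3961e-05 * exp(-231e3 / (8.314 * 847.15))
D = 3.078e-19 m^2/s


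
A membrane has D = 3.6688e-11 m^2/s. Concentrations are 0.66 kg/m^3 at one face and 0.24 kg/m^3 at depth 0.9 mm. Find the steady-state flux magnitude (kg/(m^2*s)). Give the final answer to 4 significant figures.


J = -D * (dC/dx) = D * (C1 - C2) / dx
J = 3.6688e-11 * (0.66 - 0.24) / 9e-04
J = 1.712e-08 kg/(m^2*s)


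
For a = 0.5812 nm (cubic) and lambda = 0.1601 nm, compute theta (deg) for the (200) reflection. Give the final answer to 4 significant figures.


d = a / sqrt(h^2+k^2+l^2)
d = 0.5812 / sqrt(4) = 0.2906 nm
lambda = 2*d*sin(theta)  =>  sin(theta) = lambda / (2*d)
sin(theta) = 0.1601 / (2 * 0.2906) = 0.275465
theta = 15.99 deg


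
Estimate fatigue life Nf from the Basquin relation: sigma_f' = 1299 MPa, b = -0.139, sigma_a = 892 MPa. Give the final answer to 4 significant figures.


sigma_a = sigma_f' * (2*Nf)^b
2*Nf = (sigma_a / sigma_f')^(1/b)
2*Nf = (892 / 1299)^(1/-0.139)
2*Nf = 14.9424
Nf = 7.471 cycles


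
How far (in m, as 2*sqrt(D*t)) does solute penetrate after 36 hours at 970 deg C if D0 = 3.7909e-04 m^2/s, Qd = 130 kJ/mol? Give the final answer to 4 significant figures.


Step 1: D = D0 * exp(-Qd/(R*T))
T = 1243.15 K
D = 3.7909e-04 * exp(-130e3 / (8.314 * 1243.15)) = 1.3068e-09 m^2/s
Step 2: L = 2*sqrt(D*t)
t = 36 h = 129600 s
L = 2*sqrt(1.3068e-09 * 129600) = 0.02603 m


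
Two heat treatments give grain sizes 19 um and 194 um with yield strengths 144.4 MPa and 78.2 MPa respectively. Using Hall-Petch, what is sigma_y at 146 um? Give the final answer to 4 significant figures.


sigma_y = sigma0 + k / sqrt(d)
1/sqrt(d1) = 1/sqrt(1.9e-05) = 229.416;  1/sqrt(d2) = 71.7958
k = (sigma1 - sigma2) / (1/sqrt(d1) - 1/sqrt(d2)) = (144.4 - 78.2) / (229.416 - 71.7958) = 0.419998 MPa*m^0.5
sigma0 = sigma1 - k/sqrt(d1) = 144.4 - 0.419998*229.416 = 48.0459 MPa
sigma_y(d3) = 48.0459 + 0.419998 / sqrt(1.46e-04) = 82.81 MPa


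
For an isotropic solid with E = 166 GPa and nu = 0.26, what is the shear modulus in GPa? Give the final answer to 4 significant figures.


G = E / (2*(1+nu))
G = 166 / (2*(1+0.26))
G = 65.87 GPa


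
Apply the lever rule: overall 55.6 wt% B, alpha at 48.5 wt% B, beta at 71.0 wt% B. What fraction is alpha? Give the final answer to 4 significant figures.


f_alpha = (C_beta - C0) / (C_beta - C_alpha)
f_alpha = (71.0 - 55.6) / (71.0 - 48.5)
f_alpha = 0.6844


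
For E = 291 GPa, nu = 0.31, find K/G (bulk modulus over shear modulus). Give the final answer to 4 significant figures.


G = E / (2*(1+nu))
G = 291 / (2*(1+0.31)) = 111.069 GPa
K = E / (3*(1-2*nu))
K = 291 / (3*(1-2*0.31)) = 255.263 GPa
K/G = 255.263 / 111.069 = 2.298


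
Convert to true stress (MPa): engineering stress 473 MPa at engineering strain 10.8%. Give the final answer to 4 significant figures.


sigma_true = sigma_eng * (1 + epsilon_eng)
sigma_true = 473 * (1 + 0.108)
sigma_true = 524.1 MPa


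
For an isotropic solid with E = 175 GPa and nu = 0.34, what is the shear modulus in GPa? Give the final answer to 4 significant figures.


G = E / (2*(1+nu))
G = 175 / (2*(1+0.34))
G = 65.3 GPa


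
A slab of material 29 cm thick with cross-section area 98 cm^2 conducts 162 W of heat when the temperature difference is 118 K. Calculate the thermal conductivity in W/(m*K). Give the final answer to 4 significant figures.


k = Q*L / (A*dT)
L = 0.29 m, A = 9.8e-03 m^2
k = 162 * 0.29 / (9.8e-03 * 118)
k = 40.63 W/(m*K)


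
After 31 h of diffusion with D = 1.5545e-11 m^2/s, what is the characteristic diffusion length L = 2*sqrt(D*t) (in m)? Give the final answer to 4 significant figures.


t = 31 hr = 111600 s
Diffusion length = 2*sqrt(D*t)
= 2*sqrt(1.5545e-11 * 111600)
= 2.634e-03 m


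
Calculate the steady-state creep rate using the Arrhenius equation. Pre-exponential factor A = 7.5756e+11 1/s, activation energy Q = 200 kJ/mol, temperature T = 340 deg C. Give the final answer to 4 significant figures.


rate = A * exp(-Q / (R*T))
T = 340 + 273.15 = 613.15 K
rate = 7.5756e+11 * exp(-200e3 / (8.314 * 613.15))
rate = 6.929e-06 1/s


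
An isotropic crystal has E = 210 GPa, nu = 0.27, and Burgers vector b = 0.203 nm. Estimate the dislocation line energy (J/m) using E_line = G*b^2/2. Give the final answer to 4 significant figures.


Step 1: G = E / (2*(1+nu))
G = 210 / (2*(1+0.27)) = 82.6772 GPa = 8.26772e+10 Pa
Step 2: E_line = G*b^2/2
b = 0.203 nm = 2.03e-10 m
E_line = 0.5 * 8.26772e+10 * (2.03e-10)^2 = 1.704e-09 J/m


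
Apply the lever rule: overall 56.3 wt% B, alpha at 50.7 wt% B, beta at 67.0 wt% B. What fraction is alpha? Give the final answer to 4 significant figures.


f_alpha = (C_beta - C0) / (C_beta - C_alpha)
f_alpha = (67.0 - 56.3) / (67.0 - 50.7)
f_alpha = 0.6564


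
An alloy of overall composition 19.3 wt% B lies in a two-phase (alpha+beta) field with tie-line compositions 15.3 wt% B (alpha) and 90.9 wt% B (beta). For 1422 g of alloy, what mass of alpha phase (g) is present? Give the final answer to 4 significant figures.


f_alpha = (C_beta - C0) / (C_beta - C_alpha)
f_alpha = (90.9 - 19.3) / (90.9 - 15.3) = 0.94709
m_alpha = f_alpha * m_total = 0.94709 * 1422 = 1347 g


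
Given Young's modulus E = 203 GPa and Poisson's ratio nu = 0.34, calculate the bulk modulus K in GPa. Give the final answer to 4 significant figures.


K = E / (3*(1-2*nu))
K = 203 / (3*(1-2*0.34))
K = 211.5 GPa


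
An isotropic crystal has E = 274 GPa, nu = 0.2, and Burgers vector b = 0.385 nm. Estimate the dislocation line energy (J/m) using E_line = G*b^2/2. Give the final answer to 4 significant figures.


Step 1: G = E / (2*(1+nu))
G = 274 / (2*(1+0.2)) = 114.167 GPa = 1.14167e+11 Pa
Step 2: E_line = G*b^2/2
b = 0.385 nm = 3.85e-10 m
E_line = 0.5 * 1.14167e+11 * (3.85e-10)^2 = 8.461e-09 J/m


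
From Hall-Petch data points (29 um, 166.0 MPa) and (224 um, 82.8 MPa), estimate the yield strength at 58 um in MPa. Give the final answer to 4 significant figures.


sigma_y = sigma0 + k / sqrt(d)
1/sqrt(d1) = 1/sqrt(2.9e-05) = 185.695;  1/sqrt(d2) = 66.8153
k = (sigma1 - sigma2) / (1/sqrt(d1) - 1/sqrt(d2)) = (166.0 - 82.8) / (185.695 - 66.8153) = 0.699865 MPa*m^0.5
sigma0 = sigma1 - k/sqrt(d1) = 166.0 - 0.699865*185.695 = 36.0383 MPa
sigma_y(d3) = 36.0383 + 0.699865 / sqrt(5.8e-05) = 127.9 MPa


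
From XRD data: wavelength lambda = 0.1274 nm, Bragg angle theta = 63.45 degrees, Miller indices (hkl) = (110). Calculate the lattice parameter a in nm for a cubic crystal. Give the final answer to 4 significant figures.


d = lambda / (2*sin(theta))
d = 0.1274 / (2*sin(63.45 deg))
d = 0.0712094 nm
a = d * sqrt(h^2+k^2+l^2) = 0.0712094 * sqrt(2)
a = 0.1007 nm


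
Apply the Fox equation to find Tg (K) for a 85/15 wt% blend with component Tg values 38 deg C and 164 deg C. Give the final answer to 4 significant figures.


1/Tg = w1/Tg1 + w2/Tg2 (in Kelvin)
Tg1 = 311.15 K, Tg2 = 437.15 K
1/Tg = 0.85/311.15 + 0.15/437.15
Tg = 325.2 K


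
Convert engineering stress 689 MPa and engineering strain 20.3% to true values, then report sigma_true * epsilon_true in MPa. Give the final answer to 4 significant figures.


sigma_true = sigma_eng * (1 + epsilon_eng)
sigma_true = 689 * (1 + 0.203) = 828.867 MPa
epsilon_true = ln(1 + epsilon_eng)
epsilon_true = ln(1 + 0.203) = 0.184818
sigma_true * epsilon_true = 828.867 * 0.184818 = 153.2 MPa


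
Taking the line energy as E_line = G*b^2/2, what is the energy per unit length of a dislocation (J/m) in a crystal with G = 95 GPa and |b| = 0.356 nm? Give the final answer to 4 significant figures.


E = G*b^2/2
b = 0.356 nm = 3.56e-10 m
G = 95 GPa = 9.5e+10 Pa
E = 0.5 * 9.5e+10 * (3.56e-10)^2
E = 6.02e-09 J/m


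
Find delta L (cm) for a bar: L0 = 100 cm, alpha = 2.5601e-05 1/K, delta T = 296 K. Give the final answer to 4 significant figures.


dL = L0 * alpha * dT
dL = 100 * 2.5601e-05 * 296
dL = 0.7578 cm


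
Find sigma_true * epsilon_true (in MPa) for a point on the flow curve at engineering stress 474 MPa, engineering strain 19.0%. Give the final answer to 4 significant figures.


sigma_true = sigma_eng * (1 + epsilon_eng)
sigma_true = 474 * (1 + 0.19) = 564.06 MPa
epsilon_true = ln(1 + epsilon_eng)
epsilon_true = ln(1 + 0.19) = 0.173953
sigma_true * epsilon_true = 564.06 * 0.173953 = 98.12 MPa


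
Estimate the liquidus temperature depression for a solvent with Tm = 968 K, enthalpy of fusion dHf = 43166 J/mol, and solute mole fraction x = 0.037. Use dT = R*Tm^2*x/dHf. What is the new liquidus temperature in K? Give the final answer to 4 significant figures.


dT = R*Tm^2*x / dHf
dT = 8.314 * 968^2 * 0.037 / 43166
dT = 6.6776 K
T_new = 968 - 6.6776 = 961.3 K


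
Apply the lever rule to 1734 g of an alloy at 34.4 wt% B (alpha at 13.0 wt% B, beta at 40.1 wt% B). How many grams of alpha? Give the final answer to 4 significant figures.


f_alpha = (C_beta - C0) / (C_beta - C_alpha)
f_alpha = (40.1 - 34.4) / (40.1 - 13.0) = 0.210332
m_alpha = f_alpha * m_total = 0.210332 * 1734 = 364.7 g


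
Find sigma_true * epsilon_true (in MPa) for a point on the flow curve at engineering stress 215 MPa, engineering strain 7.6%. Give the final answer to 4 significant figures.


sigma_true = sigma_eng * (1 + epsilon_eng)
sigma_true = 215 * (1 + 0.076) = 231.34 MPa
epsilon_true = ln(1 + epsilon_eng)
epsilon_true = ln(1 + 0.076) = 0.0732505
sigma_true * epsilon_true = 231.34 * 0.0732505 = 16.95 MPa


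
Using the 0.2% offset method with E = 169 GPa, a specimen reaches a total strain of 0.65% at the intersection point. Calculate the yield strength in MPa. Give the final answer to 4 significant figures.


Offset strain = 0.002
Elastic strain at yield = total_strain - offset = 6.5e-03 - 0.002 = 4.5e-03
sigma_y = E * elastic_strain = 169000 * 4.5e-03
sigma_y = 760.5 MPa


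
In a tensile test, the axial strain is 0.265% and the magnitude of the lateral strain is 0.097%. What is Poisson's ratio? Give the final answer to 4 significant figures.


nu = -epsilon_lat / epsilon_axial
Lateral strain is contraction (negative), so using magnitudes:
nu = 0.097 / 0.265
nu = 0.366


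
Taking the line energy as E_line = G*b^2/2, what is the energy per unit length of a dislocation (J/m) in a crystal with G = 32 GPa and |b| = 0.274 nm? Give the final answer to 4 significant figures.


E = G*b^2/2
b = 0.274 nm = 2.74e-10 m
G = 32 GPa = 3.2e+10 Pa
E = 0.5 * 3.2e+10 * (2.74e-10)^2
E = 1.201e-09 J/m


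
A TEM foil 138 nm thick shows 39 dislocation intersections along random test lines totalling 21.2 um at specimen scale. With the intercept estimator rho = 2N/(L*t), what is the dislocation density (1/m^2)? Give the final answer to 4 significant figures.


rho = 2N / (L * t)
L = 21.2 um = 2.12e-05 m, t = 138 nm = 1.38e-07 m
rho = 2 * 39 / (2.12e-05 * 1.38e-07)
rho = 2.666e+13 1/m^2


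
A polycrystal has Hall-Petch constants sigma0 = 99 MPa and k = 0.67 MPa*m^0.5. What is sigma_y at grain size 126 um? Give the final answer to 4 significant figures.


sigma_y = sigma0 + k / sqrt(d)
d = 126 um = 1.26e-04 m
sigma_y = 99 + 0.67 / sqrt(1.26e-04)
sigma_y = 158.7 MPa


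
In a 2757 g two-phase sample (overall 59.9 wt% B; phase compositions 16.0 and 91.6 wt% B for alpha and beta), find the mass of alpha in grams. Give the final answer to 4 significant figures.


f_alpha = (C_beta - C0) / (C_beta - C_alpha)
f_alpha = (91.6 - 59.9) / (91.6 - 16.0) = 0.419312
m_alpha = f_alpha * m_total = 0.419312 * 2757 = 1156 g


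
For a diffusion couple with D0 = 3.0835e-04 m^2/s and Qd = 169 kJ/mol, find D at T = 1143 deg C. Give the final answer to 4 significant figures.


D = D0 * exp(-Qd / (R*T))
T = 1416.15 K
D = 3.0835e-04 * exp(-169e3 / (8.314 * 1416.15))
D = 1.8e-10 m^2/s


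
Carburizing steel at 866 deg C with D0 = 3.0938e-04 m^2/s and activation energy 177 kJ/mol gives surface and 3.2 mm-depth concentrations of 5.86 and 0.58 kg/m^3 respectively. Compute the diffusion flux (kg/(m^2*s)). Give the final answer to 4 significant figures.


Step 1: D = D0 * exp(-Qd/(R*T))
T = 866 + 273.15 = 1139.15 K
D = 3.0938e-04 * exp(-177e3 / (8.314 * 1139.15)) = 2.3661e-12 m^2/s
Step 2: J = D * (C1 - C2) / dx
J = 2.3661e-12 * (5.86 - 0.58) / 3.2e-03
J = 3.904e-09 kg/(m^2*s)


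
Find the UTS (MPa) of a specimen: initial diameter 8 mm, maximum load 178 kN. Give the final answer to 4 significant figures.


A0 = pi*(d/2)^2 = pi*(8/2)^2 = 50.2655 mm^2
UTS = F_max / A0 = 178*1000 / 50.2655
UTS = 3541 MPa


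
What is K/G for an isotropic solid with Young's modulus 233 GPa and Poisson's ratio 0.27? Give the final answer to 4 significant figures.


G = E / (2*(1+nu))
G = 233 / (2*(1+0.27)) = 91.7323 GPa
K = E / (3*(1-2*nu))
K = 233 / (3*(1-2*0.27)) = 168.841 GPa
K/G = 168.841 / 91.7323 = 1.841


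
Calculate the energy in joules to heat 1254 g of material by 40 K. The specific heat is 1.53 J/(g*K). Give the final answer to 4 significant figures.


Q = m * cp * dT
Q = 1254 * 1.53 * 40
Q = 76740 J


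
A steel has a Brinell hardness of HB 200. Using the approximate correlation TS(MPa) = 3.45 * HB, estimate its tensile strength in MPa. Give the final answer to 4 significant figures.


TS (MPa) = 3.45 * HB
TS = 3.45 * 200
TS = 690 MPa


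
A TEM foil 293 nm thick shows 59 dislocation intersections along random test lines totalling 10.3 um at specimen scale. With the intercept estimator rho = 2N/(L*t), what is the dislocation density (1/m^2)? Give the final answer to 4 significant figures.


rho = 2N / (L * t)
L = 10.3 um = 1.03e-05 m, t = 293 nm = 2.93e-07 m
rho = 2 * 59 / (1.03e-05 * 2.93e-07)
rho = 3.91e+13 1/m^2


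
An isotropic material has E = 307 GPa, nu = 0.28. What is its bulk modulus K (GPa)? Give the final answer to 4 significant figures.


K = E / (3*(1-2*nu))
K = 307 / (3*(1-2*0.28))
K = 232.6 GPa


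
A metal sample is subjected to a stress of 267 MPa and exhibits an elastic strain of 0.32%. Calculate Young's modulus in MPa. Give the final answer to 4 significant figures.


E = sigma / epsilon
epsilon = 0.32% = 3.2e-03
E = 267 / 3.2e-03
E = 83440 MPa


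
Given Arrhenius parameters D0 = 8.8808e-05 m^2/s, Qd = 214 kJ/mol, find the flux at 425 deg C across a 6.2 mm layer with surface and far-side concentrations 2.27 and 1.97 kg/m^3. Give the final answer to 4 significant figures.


Step 1: D = D0 * exp(-Qd/(R*T))
T = 425 + 273.15 = 698.15 K
D = 8.8808e-05 * exp(-214e3 / (8.314 * 698.15)) = 8.64337e-21 m^2/s
Step 2: J = D * (C1 - C2) / dx
J = 8.64337e-21 * (2.27 - 1.97) / 6.2e-03
J = 4.182e-19 kg/(m^2*s)


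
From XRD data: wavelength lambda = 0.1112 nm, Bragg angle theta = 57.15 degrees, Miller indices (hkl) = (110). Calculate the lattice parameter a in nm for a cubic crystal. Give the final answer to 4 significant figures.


d = lambda / (2*sin(theta))
d = 0.1112 / (2*sin(57.15 deg))
d = 0.0661831 nm
a = d * sqrt(h^2+k^2+l^2) = 0.0661831 * sqrt(2)
a = 0.0936 nm


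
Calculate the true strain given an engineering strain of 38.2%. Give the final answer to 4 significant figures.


epsilon_true = ln(1 + epsilon_eng)
epsilon_true = ln(1 + 0.382)
epsilon_true = 0.3235


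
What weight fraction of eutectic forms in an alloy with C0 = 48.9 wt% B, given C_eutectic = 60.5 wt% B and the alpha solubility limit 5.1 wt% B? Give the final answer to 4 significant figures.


f_primary = (C_e - C0) / (C_e - C_alpha_max)
f_primary = (60.5 - 48.9) / (60.5 - 5.1)
f_primary = 0.209386
f_eutectic = 1 - 0.209386 = 0.7906


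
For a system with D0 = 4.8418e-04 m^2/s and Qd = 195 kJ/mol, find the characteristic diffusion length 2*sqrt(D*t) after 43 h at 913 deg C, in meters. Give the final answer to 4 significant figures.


Step 1: D = D0 * exp(-Qd/(R*T))
T = 1186.15 K
D = 4.8418e-04 * exp(-195e3 / (8.314 * 1186.15)) = 1.25157e-12 m^2/s
Step 2: L = 2*sqrt(D*t)
t = 43 h = 154800 s
L = 2*sqrt(1.25157e-12 * 154800) = 8.803e-04 m


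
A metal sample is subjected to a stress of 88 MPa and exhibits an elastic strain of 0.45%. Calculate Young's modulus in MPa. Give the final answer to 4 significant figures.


E = sigma / epsilon
epsilon = 0.45% = 4.5e-03
E = 88 / 4.5e-03
E = 19560 MPa


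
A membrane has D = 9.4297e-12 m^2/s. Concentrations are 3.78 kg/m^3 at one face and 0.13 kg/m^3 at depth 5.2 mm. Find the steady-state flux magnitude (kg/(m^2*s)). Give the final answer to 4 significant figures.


J = -D * (dC/dx) = D * (C1 - C2) / dx
J = 9.4297e-12 * (3.78 - 0.13) / 5.2e-03
J = 6.619e-09 kg/(m^2*s)


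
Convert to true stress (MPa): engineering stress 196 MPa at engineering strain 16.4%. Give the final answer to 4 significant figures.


sigma_true = sigma_eng * (1 + epsilon_eng)
sigma_true = 196 * (1 + 0.164)
sigma_true = 228.1 MPa


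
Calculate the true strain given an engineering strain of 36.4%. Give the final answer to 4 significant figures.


epsilon_true = ln(1 + epsilon_eng)
epsilon_true = ln(1 + 0.364)
epsilon_true = 0.3104


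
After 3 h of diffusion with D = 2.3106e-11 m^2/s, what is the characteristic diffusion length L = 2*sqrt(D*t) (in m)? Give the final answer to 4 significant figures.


t = 3 hr = 10800 s
Diffusion length = 2*sqrt(D*t)
= 2*sqrt(2.3106e-11 * 10800)
= 9.991e-04 m


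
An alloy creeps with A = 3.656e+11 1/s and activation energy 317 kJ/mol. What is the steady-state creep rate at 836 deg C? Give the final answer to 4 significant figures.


rate = A * exp(-Q / (R*T))
T = 836 + 273.15 = 1109.15 K
rate = 3.656e+11 * exp(-317e3 / (8.314 * 1109.15))
rate = 4.301e-04 1/s


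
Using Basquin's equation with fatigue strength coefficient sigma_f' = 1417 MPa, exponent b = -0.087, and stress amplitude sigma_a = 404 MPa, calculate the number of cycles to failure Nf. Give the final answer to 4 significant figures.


sigma_a = sigma_f' * (2*Nf)^b
2*Nf = (sigma_a / sigma_f')^(1/b)
2*Nf = (404 / 1417)^(1/-0.087)
2*Nf = 1.83753e+06
Nf = 918800 cycles


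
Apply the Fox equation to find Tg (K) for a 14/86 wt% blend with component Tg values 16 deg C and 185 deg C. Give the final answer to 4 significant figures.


1/Tg = w1/Tg1 + w2/Tg2 (in Kelvin)
Tg1 = 289.15 K, Tg2 = 458.15 K
1/Tg = 0.14/289.15 + 0.86/458.15
Tg = 423.5 K


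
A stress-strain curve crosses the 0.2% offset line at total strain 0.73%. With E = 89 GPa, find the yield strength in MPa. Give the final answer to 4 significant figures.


Offset strain = 0.002
Elastic strain at yield = total_strain - offset = 7.3e-03 - 0.002 = 5.3e-03
sigma_y = E * elastic_strain = 89000 * 5.3e-03
sigma_y = 471.7 MPa


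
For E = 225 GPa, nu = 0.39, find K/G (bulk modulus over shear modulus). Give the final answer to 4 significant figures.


G = E / (2*(1+nu))
G = 225 / (2*(1+0.39)) = 80.9353 GPa
K = E / (3*(1-2*nu))
K = 225 / (3*(1-2*0.39)) = 340.909 GPa
K/G = 340.909 / 80.9353 = 4.212


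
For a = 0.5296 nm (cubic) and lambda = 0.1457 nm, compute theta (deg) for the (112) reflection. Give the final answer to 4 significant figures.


d = a / sqrt(h^2+k^2+l^2)
d = 0.5296 / sqrt(6) = 0.216208 nm
lambda = 2*d*sin(theta)  =>  sin(theta) = lambda / (2*d)
sin(theta) = 0.1457 / (2 * 0.216208) = 0.336944
theta = 19.69 deg


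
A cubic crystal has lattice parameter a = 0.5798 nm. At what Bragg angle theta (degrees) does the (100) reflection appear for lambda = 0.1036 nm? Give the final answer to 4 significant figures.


d = a / sqrt(h^2+k^2+l^2)
d = 0.5798 / sqrt(1) = 0.5798 nm
lambda = 2*d*sin(theta)  =>  sin(theta) = lambda / (2*d)
sin(theta) = 0.1036 / (2 * 0.5798) = 0.0893412
theta = 5.126 deg


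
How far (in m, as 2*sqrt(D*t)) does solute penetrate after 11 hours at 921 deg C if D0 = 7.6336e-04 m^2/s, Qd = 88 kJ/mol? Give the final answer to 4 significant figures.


Step 1: D = D0 * exp(-Qd/(R*T))
T = 1194.15 K
D = 7.6336e-04 * exp(-88e3 / (8.314 * 1194.15)) = 1.07965e-07 m^2/s
Step 2: L = 2*sqrt(D*t)
t = 11 h = 39600 s
L = 2*sqrt(1.07965e-07 * 39600) = 0.1308 m


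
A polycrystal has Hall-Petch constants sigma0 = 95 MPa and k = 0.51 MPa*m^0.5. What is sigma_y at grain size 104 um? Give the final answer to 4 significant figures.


sigma_y = sigma0 + k / sqrt(d)
d = 104 um = 1.04e-04 m
sigma_y = 95 + 0.51 / sqrt(1.04e-04)
sigma_y = 145 MPa


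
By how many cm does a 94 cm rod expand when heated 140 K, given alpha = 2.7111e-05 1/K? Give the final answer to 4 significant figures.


dL = L0 * alpha * dT
dL = 94 * 2.7111e-05 * 140
dL = 0.3568 cm


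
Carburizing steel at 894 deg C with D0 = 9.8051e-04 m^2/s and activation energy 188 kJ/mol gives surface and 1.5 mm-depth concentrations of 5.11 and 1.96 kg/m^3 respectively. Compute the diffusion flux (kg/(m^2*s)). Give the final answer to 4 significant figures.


Step 1: D = D0 * exp(-Qd/(R*T))
T = 894 + 273.15 = 1167.15 K
D = 9.8051e-04 * exp(-188e3 / (8.314 * 1167.15)) = 3.77916e-12 m^2/s
Step 2: J = D * (C1 - C2) / dx
J = 3.77916e-12 * (5.11 - 1.96) / 1.5e-03
J = 7.936e-09 kg/(m^2*s)


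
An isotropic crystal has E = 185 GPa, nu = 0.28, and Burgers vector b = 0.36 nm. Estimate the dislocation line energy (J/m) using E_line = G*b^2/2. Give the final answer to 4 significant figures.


Step 1: G = E / (2*(1+nu))
G = 185 / (2*(1+0.28)) = 72.2656 GPa = 7.22656e+10 Pa
Step 2: E_line = G*b^2/2
b = 0.36 nm = 3.6e-10 m
E_line = 0.5 * 7.22656e+10 * (3.6e-10)^2 = 4.683e-09 J/m


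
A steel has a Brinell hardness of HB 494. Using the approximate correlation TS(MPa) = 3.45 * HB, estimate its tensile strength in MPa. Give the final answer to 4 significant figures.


TS (MPa) = 3.45 * HB
TS = 3.45 * 494
TS = 1704 MPa
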